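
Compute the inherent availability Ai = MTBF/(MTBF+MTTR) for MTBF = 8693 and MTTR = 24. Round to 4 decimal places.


MTBF = 8693
MTTR = 24
MTBF + MTTR = 8717
Ai = 8693 / 8717
Ai = 0.9972

0.9972


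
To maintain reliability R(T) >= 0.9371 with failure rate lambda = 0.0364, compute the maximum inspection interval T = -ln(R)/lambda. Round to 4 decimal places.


R_target = 0.9371
lambda = 0.0364
-ln(0.9371) = 0.065
T = 0.065 / 0.0364
T = 1.7848

1.7848


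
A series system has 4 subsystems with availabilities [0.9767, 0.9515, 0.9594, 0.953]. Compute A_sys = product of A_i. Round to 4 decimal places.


Subsystems: [0.9767, 0.9515, 0.9594, 0.953]
After subsystem 1 (A=0.9767): product = 0.9767
After subsystem 2 (A=0.9515): product = 0.9293
After subsystem 3 (A=0.9594): product = 0.8916
After subsystem 4 (A=0.953): product = 0.8497
A_sys = 0.8497

0.8497


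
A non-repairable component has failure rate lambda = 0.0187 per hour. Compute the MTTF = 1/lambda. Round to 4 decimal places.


lambda = 0.0187
MTTF = 1 / 0.0187
MTTF = 53.4759

53.4759


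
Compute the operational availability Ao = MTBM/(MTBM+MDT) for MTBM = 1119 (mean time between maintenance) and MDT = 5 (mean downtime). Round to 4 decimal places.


MTBM = 1119
MDT = 5
MTBM + MDT = 1124
Ao = 1119 / 1124
Ao = 0.9956

0.9956


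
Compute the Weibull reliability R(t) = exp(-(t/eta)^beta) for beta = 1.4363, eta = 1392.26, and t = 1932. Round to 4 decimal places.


beta = 1.4363, eta = 1392.26, t = 1932
t/eta = 1932 / 1392.26 = 1.3877
(t/eta)^beta = 1.3877^1.4363 = 1.6009
R(t) = exp(-1.6009)
R(t) = 0.2017

0.2017


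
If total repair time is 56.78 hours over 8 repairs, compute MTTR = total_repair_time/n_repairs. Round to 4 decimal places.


total_repair_time = 56.78
n_repairs = 8
MTTR = 56.78 / 8
MTTR = 7.0975

7.0975


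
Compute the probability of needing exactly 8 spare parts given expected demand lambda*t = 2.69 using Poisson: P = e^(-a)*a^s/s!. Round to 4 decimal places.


a = 2.69, s = 8
e^(-a) = e^(-2.69) = 0.0679
a^s = 2.69^8 = 2741.6893
s! = 40320
P = 0.0679 * 2741.6893 / 40320
P = 0.0046

0.0046


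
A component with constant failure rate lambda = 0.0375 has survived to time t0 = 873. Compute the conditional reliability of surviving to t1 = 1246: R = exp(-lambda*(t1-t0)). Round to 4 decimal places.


lambda = 0.0375
t0 = 873, t1 = 1246
t1 - t0 = 373
lambda * (t1-t0) = 0.0375 * 373 = 13.9875
R = exp(-13.9875)
R = 0.0

0.0


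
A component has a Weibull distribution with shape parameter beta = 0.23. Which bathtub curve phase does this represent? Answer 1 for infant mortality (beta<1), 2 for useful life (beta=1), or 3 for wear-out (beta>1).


beta = 0.23
Compare beta to 1:
beta < 1 => infant mortality (phase 1)
beta = 1 => useful life (phase 2)
beta > 1 => wear-out (phase 3)
Since beta = 0.23, this is infant mortality (decreasing failure rate)
Phase = 1

1


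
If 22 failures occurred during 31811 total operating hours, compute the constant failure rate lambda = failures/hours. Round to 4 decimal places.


failures = 22
total_hours = 31811
lambda = 22 / 31811
lambda = 0.0007

0.0007


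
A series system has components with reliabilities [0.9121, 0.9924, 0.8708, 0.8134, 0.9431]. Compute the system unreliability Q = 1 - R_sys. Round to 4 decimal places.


Components: [0.9121, 0.9924, 0.8708, 0.8134, 0.9431]
After component 1: product = 0.9121
After component 2: product = 0.9052
After component 3: product = 0.7882
After component 4: product = 0.6411
After component 5: product = 0.6047
R_sys = 0.6047
Q = 1 - 0.6047 = 0.3953

0.3953


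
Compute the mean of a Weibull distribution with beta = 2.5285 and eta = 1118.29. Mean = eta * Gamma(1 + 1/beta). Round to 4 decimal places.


beta = 2.5285, eta = 1118.29
1/beta = 0.3955
1 + 1/beta = 1.3955
Gamma(1.3955) = 0.8875
Mean = 1118.29 * 0.8875
Mean = 992.5033

992.5033


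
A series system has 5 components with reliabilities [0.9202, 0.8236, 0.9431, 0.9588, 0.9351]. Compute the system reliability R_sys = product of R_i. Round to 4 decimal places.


Components: [0.9202, 0.8236, 0.9431, 0.9588, 0.9351]
After component 1 (R=0.9202): product = 0.9202
After component 2 (R=0.8236): product = 0.7579
After component 3 (R=0.9431): product = 0.7148
After component 4 (R=0.9588): product = 0.6853
After component 5 (R=0.9351): product = 0.6408
R_sys = 0.6408

0.6408


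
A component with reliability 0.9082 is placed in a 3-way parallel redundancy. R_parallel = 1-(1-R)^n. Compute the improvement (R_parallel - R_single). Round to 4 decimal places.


R_single = 0.9082, n = 3
1 - R_single = 0.0918
(1 - R_single)^n = 0.0918^3 = 0.0008
R_parallel = 1 - 0.0008 = 0.9992
Improvement = 0.9992 - 0.9082
Improvement = 0.091

0.091


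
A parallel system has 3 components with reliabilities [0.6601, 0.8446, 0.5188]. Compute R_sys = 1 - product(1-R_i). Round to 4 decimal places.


Components: [0.6601, 0.8446, 0.5188]
(1 - 0.6601) = 0.3399, running product = 0.3399
(1 - 0.8446) = 0.1554, running product = 0.0528
(1 - 0.5188) = 0.4812, running product = 0.0254
Product of (1-R_i) = 0.0254
R_sys = 1 - 0.0254 = 0.9746

0.9746


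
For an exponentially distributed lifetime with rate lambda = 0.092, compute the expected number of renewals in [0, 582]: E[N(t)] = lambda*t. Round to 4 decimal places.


lambda = 0.092
t = 582
E[N(t)] = lambda * t
E[N(t)] = 0.092 * 582
E[N(t)] = 53.544

53.544


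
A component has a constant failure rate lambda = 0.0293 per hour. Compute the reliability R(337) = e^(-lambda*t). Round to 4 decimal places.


lambda = 0.0293
t = 337
lambda * t = 9.8741
R(t) = e^(-9.8741)
R(t) = 0.0001

0.0001


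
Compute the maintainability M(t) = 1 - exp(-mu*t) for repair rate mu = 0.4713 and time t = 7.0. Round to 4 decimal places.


mu = 0.4713, t = 7.0
mu * t = 0.4713 * 7.0 = 3.2991
exp(-3.2991) = 0.0369
M(t) = 1 - 0.0369
M(t) = 0.9631

0.9631


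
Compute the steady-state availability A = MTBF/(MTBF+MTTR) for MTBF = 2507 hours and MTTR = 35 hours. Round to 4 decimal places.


MTBF = 2507
MTTR = 35
MTBF + MTTR = 2542
A = 2507 / 2542
A = 0.9862

0.9862


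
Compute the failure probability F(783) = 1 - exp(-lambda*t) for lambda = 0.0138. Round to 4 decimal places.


lambda = 0.0138, t = 783
lambda * t = 10.8054
exp(-10.8054) = 0.0
F(t) = 1 - 0.0
F(t) = 1.0

1.0


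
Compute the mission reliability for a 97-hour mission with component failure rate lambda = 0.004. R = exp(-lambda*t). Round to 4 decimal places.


lambda = 0.004
mission_time = 97
lambda * t = 0.004 * 97 = 0.388
R = exp(-0.388)
R = 0.6784

0.6784


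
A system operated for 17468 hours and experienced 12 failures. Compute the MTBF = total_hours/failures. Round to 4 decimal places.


total_hours = 17468
failures = 12
MTBF = 17468 / 12
MTBF = 1455.6667

1455.6667


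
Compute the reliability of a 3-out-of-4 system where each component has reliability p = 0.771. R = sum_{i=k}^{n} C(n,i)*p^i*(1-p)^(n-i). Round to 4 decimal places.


k = 3, n = 4, p = 0.771
i=3: C(4,3)=4 * 0.771^3 * 0.229^1 = 0.4198
i=4: C(4,4)=1 * 0.771^4 * 0.229^0 = 0.3534
R = sum of terms = 0.7732

0.7732


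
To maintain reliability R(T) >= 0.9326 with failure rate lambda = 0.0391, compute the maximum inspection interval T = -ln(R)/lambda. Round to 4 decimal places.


R_target = 0.9326
lambda = 0.0391
-ln(0.9326) = 0.0698
T = 0.0698 / 0.0391
T = 1.7846

1.7846


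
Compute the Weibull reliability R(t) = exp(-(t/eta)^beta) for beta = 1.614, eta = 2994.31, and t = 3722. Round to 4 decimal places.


beta = 1.614, eta = 2994.31, t = 3722
t/eta = 3722 / 2994.31 = 1.243
(t/eta)^beta = 1.243^1.614 = 1.4207
R(t) = exp(-1.4207)
R(t) = 0.2416

0.2416


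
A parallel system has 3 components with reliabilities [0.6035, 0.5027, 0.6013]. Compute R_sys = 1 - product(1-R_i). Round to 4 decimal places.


Components: [0.6035, 0.5027, 0.6013]
(1 - 0.6035) = 0.3965, running product = 0.3965
(1 - 0.5027) = 0.4973, running product = 0.1972
(1 - 0.6013) = 0.3987, running product = 0.0786
Product of (1-R_i) = 0.0786
R_sys = 1 - 0.0786 = 0.9214

0.9214


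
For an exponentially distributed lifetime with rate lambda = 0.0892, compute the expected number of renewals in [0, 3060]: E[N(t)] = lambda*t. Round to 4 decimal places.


lambda = 0.0892
t = 3060
E[N(t)] = lambda * t
E[N(t)] = 0.0892 * 3060
E[N(t)] = 272.952

272.952


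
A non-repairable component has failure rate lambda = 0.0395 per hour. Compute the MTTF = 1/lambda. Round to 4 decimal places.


lambda = 0.0395
MTTF = 1 / 0.0395
MTTF = 25.3165

25.3165


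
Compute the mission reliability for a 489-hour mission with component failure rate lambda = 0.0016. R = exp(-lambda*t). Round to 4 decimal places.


lambda = 0.0016
mission_time = 489
lambda * t = 0.0016 * 489 = 0.7824
R = exp(-0.7824)
R = 0.4573

0.4573


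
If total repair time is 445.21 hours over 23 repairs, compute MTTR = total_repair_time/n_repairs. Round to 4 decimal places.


total_repair_time = 445.21
n_repairs = 23
MTTR = 445.21 / 23
MTTR = 19.357

19.357


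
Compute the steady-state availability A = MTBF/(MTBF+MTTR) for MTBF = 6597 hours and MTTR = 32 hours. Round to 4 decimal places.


MTBF = 6597
MTTR = 32
MTBF + MTTR = 6629
A = 6597 / 6629
A = 0.9952

0.9952


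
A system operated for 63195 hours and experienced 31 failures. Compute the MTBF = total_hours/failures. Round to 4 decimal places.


total_hours = 63195
failures = 31
MTBF = 63195 / 31
MTBF = 2038.5484

2038.5484


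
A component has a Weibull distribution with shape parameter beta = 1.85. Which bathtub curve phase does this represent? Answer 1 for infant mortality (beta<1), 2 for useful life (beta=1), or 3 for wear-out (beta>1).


beta = 1.85
Compare beta to 1:
beta < 1 => infant mortality (phase 1)
beta = 1 => useful life (phase 2)
beta > 1 => wear-out (phase 3)
Since beta = 1.85, this is wear-out (increasing failure rate)
Phase = 3

3


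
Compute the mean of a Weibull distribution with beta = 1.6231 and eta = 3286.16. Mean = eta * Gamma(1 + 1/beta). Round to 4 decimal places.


beta = 1.6231, eta = 3286.16
1/beta = 0.6161
1 + 1/beta = 1.6161
Gamma(1.6161) = 0.8954
Mean = 3286.16 * 0.8954
Mean = 2942.5271

2942.5271


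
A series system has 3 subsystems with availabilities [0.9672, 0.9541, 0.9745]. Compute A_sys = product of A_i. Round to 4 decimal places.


Subsystems: [0.9672, 0.9541, 0.9745]
After subsystem 1 (A=0.9672): product = 0.9672
After subsystem 2 (A=0.9541): product = 0.9228
After subsystem 3 (A=0.9745): product = 0.8993
A_sys = 0.8993

0.8993


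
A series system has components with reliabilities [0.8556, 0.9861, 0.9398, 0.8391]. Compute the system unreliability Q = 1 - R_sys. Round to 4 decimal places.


Components: [0.8556, 0.9861, 0.9398, 0.8391]
After component 1: product = 0.8556
After component 2: product = 0.8437
After component 3: product = 0.7929
After component 4: product = 0.6653
R_sys = 0.6653
Q = 1 - 0.6653 = 0.3347

0.3347


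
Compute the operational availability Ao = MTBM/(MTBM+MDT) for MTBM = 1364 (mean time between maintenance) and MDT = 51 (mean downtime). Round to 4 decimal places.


MTBM = 1364
MDT = 51
MTBM + MDT = 1415
Ao = 1364 / 1415
Ao = 0.964

0.964


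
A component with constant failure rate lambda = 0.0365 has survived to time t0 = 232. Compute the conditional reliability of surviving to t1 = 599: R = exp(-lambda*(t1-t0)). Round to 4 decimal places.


lambda = 0.0365
t0 = 232, t1 = 599
t1 - t0 = 367
lambda * (t1-t0) = 0.0365 * 367 = 13.3955
R = exp(-13.3955)
R = 0.0

0.0


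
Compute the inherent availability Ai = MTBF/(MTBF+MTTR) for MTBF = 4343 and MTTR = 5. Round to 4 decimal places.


MTBF = 4343
MTTR = 5
MTBF + MTTR = 4348
Ai = 4343 / 4348
Ai = 0.9989

0.9989


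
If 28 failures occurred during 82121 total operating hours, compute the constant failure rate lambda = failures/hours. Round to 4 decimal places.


failures = 28
total_hours = 82121
lambda = 28 / 82121
lambda = 0.0003

0.0003


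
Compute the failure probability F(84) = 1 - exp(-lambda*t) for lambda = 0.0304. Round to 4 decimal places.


lambda = 0.0304, t = 84
lambda * t = 2.5536
exp(-2.5536) = 0.0778
F(t) = 1 - 0.0778
F(t) = 0.9222

0.9222


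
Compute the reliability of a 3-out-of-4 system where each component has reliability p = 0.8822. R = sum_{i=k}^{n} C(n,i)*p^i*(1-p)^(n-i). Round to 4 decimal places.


k = 3, n = 4, p = 0.8822
i=3: C(4,3)=4 * 0.8822^3 * 0.1178^1 = 0.3235
i=4: C(4,4)=1 * 0.8822^4 * 0.1178^0 = 0.6057
R = sum of terms = 0.9292

0.9292


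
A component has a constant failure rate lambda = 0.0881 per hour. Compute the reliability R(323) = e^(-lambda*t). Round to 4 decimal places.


lambda = 0.0881
t = 323
lambda * t = 28.4563
R(t) = e^(-28.4563)
R(t) = 0.0

0.0


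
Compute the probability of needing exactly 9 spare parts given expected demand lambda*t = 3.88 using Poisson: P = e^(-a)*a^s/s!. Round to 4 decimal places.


a = 3.88, s = 9
e^(-a) = e^(-3.88) = 0.0207
a^s = 3.88^9 = 199290.0106
s! = 362880
P = 0.0207 * 199290.0106 / 362880
P = 0.0113

0.0113


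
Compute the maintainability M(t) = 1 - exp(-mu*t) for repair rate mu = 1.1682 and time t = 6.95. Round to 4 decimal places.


mu = 1.1682, t = 6.95
mu * t = 1.1682 * 6.95 = 8.119
exp(-8.119) = 0.0003
M(t) = 1 - 0.0003
M(t) = 0.9997

0.9997


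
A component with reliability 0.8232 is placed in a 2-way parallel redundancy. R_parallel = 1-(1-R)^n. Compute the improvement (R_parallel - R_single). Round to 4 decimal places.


R_single = 0.8232, n = 2
1 - R_single = 0.1768
(1 - R_single)^n = 0.1768^2 = 0.0313
R_parallel = 1 - 0.0313 = 0.9687
Improvement = 0.9687 - 0.8232
Improvement = 0.1455

0.1455


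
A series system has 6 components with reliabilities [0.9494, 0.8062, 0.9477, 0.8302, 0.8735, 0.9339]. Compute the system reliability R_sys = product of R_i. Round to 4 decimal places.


Components: [0.9494, 0.8062, 0.9477, 0.8302, 0.8735, 0.9339]
After component 1 (R=0.9494): product = 0.9494
After component 2 (R=0.8062): product = 0.7654
After component 3 (R=0.9477): product = 0.7254
After component 4 (R=0.8302): product = 0.6022
After component 5 (R=0.8735): product = 0.526
After component 6 (R=0.9339): product = 0.4913
R_sys = 0.4913

0.4913


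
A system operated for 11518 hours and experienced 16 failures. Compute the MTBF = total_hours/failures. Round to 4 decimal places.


total_hours = 11518
failures = 16
MTBF = 11518 / 16
MTBF = 719.875

719.875


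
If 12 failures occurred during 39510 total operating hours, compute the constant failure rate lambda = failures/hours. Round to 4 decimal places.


failures = 12
total_hours = 39510
lambda = 12 / 39510
lambda = 0.0003

0.0003


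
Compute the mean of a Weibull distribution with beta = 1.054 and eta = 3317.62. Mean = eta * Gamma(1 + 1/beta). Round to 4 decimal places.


beta = 1.054, eta = 3317.62
1/beta = 0.9488
1 + 1/beta = 1.9488
Gamma(1.9488) = 0.9794
Mean = 3317.62 * 0.9794
Mean = 3249.3098

3249.3098


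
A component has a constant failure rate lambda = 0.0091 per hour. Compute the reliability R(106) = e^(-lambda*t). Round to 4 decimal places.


lambda = 0.0091
t = 106
lambda * t = 0.9646
R(t) = e^(-0.9646)
R(t) = 0.3811

0.3811


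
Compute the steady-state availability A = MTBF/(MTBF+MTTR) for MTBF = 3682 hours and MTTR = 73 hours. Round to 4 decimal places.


MTBF = 3682
MTTR = 73
MTBF + MTTR = 3755
A = 3682 / 3755
A = 0.9806

0.9806


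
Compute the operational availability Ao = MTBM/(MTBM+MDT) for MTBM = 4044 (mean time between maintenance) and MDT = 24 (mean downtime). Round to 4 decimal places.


MTBM = 4044
MDT = 24
MTBM + MDT = 4068
Ao = 4044 / 4068
Ao = 0.9941

0.9941


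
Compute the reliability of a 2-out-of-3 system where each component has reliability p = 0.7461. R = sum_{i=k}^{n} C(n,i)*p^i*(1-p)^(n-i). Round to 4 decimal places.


k = 2, n = 3, p = 0.7461
i=2: C(3,2)=3 * 0.7461^2 * 0.2539^1 = 0.424
i=3: C(3,3)=1 * 0.7461^3 * 0.2539^0 = 0.4153
R = sum of terms = 0.8393

0.8393


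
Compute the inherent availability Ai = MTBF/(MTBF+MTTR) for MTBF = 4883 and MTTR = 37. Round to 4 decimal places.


MTBF = 4883
MTTR = 37
MTBF + MTTR = 4920
Ai = 4883 / 4920
Ai = 0.9925

0.9925


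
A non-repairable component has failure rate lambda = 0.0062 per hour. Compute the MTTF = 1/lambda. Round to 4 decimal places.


lambda = 0.0062
MTTF = 1 / 0.0062
MTTF = 161.2903

161.2903


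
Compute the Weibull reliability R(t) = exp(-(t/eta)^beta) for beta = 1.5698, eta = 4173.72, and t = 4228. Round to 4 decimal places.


beta = 1.5698, eta = 4173.72, t = 4228
t/eta = 4228 / 4173.72 = 1.013
(t/eta)^beta = 1.013^1.5698 = 1.0205
R(t) = exp(-1.0205)
R(t) = 0.3604

0.3604


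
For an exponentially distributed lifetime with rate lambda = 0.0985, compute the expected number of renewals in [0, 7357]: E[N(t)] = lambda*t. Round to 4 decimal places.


lambda = 0.0985
t = 7357
E[N(t)] = lambda * t
E[N(t)] = 0.0985 * 7357
E[N(t)] = 724.6645

724.6645


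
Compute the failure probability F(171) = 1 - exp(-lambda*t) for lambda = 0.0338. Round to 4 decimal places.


lambda = 0.0338, t = 171
lambda * t = 5.7798
exp(-5.7798) = 0.0031
F(t) = 1 - 0.0031
F(t) = 0.9969

0.9969


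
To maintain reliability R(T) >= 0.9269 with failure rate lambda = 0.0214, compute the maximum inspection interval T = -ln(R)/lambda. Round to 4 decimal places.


R_target = 0.9269
lambda = 0.0214
-ln(0.9269) = 0.0759
T = 0.0759 / 0.0214
T = 3.5472

3.5472


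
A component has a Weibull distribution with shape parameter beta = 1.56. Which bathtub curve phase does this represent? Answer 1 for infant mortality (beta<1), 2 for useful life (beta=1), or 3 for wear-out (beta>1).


beta = 1.56
Compare beta to 1:
beta < 1 => infant mortality (phase 1)
beta = 1 => useful life (phase 2)
beta > 1 => wear-out (phase 3)
Since beta = 1.56, this is wear-out (increasing failure rate)
Phase = 3

3


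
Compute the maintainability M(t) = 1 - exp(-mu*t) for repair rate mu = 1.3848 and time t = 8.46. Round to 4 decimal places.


mu = 1.3848, t = 8.46
mu * t = 1.3848 * 8.46 = 11.7154
exp(-11.7154) = 0.0
M(t) = 1 - 0.0
M(t) = 1.0

1.0


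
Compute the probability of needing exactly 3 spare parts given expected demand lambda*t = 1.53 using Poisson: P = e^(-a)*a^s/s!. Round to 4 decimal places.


a = 1.53, s = 3
e^(-a) = e^(-1.53) = 0.2165
a^s = 1.53^3 = 3.5816
s! = 6
P = 0.2165 * 3.5816 / 6
P = 0.1293

0.1293


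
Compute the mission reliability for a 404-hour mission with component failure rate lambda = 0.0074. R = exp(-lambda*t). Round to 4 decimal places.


lambda = 0.0074
mission_time = 404
lambda * t = 0.0074 * 404 = 2.9896
R = exp(-2.9896)
R = 0.0503

0.0503


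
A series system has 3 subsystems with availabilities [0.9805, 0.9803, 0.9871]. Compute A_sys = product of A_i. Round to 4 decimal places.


Subsystems: [0.9805, 0.9803, 0.9871]
After subsystem 1 (A=0.9805): product = 0.9805
After subsystem 2 (A=0.9803): product = 0.9612
After subsystem 3 (A=0.9871): product = 0.9488
A_sys = 0.9488

0.9488


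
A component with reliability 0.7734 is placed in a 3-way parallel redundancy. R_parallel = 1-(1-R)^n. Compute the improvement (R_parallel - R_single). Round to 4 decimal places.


R_single = 0.7734, n = 3
1 - R_single = 0.2266
(1 - R_single)^n = 0.2266^3 = 0.0116
R_parallel = 1 - 0.0116 = 0.9884
Improvement = 0.9884 - 0.7734
Improvement = 0.215

0.215


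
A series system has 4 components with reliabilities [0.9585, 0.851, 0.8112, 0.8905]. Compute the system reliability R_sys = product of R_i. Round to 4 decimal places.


Components: [0.9585, 0.851, 0.8112, 0.8905]
After component 1 (R=0.9585): product = 0.9585
After component 2 (R=0.851): product = 0.8157
After component 3 (R=0.8112): product = 0.6617
After component 4 (R=0.8905): product = 0.5892
R_sys = 0.5892

0.5892


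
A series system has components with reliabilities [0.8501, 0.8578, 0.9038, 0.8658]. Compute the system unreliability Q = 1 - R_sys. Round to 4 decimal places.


Components: [0.8501, 0.8578, 0.9038, 0.8658]
After component 1: product = 0.8501
After component 2: product = 0.7292
After component 3: product = 0.6591
After component 4: product = 0.5706
R_sys = 0.5706
Q = 1 - 0.5706 = 0.4294

0.4294


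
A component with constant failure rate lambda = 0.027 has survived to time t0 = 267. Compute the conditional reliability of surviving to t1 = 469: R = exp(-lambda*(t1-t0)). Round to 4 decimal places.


lambda = 0.027
t0 = 267, t1 = 469
t1 - t0 = 202
lambda * (t1-t0) = 0.027 * 202 = 5.454
R = exp(-5.454)
R = 0.0043

0.0043


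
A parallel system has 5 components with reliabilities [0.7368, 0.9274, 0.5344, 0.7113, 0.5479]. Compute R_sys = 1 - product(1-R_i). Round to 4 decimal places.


Components: [0.7368, 0.9274, 0.5344, 0.7113, 0.5479]
(1 - 0.7368) = 0.2632, running product = 0.2632
(1 - 0.9274) = 0.0726, running product = 0.0191
(1 - 0.5344) = 0.4656, running product = 0.0089
(1 - 0.7113) = 0.2887, running product = 0.0026
(1 - 0.5479) = 0.4521, running product = 0.0012
Product of (1-R_i) = 0.0012
R_sys = 1 - 0.0012 = 0.9988

0.9988


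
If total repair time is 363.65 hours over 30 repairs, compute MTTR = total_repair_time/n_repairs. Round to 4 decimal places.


total_repair_time = 363.65
n_repairs = 30
MTTR = 363.65 / 30
MTTR = 12.1217

12.1217


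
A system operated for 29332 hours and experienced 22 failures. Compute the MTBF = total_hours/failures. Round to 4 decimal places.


total_hours = 29332
failures = 22
MTBF = 29332 / 22
MTBF = 1333.2727

1333.2727


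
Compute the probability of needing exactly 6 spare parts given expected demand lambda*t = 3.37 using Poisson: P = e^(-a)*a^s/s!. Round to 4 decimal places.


a = 3.37, s = 6
e^(-a) = e^(-3.37) = 0.0344
a^s = 3.37^6 = 1464.8036
s! = 720
P = 0.0344 * 1464.8036 / 720
P = 0.07

0.07


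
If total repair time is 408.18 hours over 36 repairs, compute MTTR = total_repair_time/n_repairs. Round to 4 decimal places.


total_repair_time = 408.18
n_repairs = 36
MTTR = 408.18 / 36
MTTR = 11.3383

11.3383


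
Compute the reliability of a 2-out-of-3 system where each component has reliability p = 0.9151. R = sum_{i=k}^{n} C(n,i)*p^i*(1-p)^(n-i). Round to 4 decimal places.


k = 2, n = 3, p = 0.9151
i=2: C(3,2)=3 * 0.9151^2 * 0.0849^1 = 0.2133
i=3: C(3,3)=1 * 0.9151^3 * 0.0849^0 = 0.7663
R = sum of terms = 0.9796

0.9796


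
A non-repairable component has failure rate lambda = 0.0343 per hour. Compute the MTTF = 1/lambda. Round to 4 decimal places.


lambda = 0.0343
MTTF = 1 / 0.0343
MTTF = 29.1545

29.1545


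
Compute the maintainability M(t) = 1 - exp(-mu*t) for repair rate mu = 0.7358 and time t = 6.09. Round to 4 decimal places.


mu = 0.7358, t = 6.09
mu * t = 0.7358 * 6.09 = 4.481
exp(-4.481) = 0.0113
M(t) = 1 - 0.0113
M(t) = 0.9887

0.9887


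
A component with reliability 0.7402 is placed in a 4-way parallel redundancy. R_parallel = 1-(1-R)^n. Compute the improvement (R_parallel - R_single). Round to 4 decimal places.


R_single = 0.7402, n = 4
1 - R_single = 0.2598
(1 - R_single)^n = 0.2598^4 = 0.0046
R_parallel = 1 - 0.0046 = 0.9954
Improvement = 0.9954 - 0.7402
Improvement = 0.2552

0.2552


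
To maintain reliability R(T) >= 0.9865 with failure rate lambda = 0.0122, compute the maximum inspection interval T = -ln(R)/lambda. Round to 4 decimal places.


R_target = 0.9865
lambda = 0.0122
-ln(0.9865) = 0.0136
T = 0.0136 / 0.0122
T = 1.1141

1.1141


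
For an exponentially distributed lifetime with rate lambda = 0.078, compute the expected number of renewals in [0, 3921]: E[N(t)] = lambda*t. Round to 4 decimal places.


lambda = 0.078
t = 3921
E[N(t)] = lambda * t
E[N(t)] = 0.078 * 3921
E[N(t)] = 305.838

305.838


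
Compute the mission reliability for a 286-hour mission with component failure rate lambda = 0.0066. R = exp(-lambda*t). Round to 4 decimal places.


lambda = 0.0066
mission_time = 286
lambda * t = 0.0066 * 286 = 1.8876
R = exp(-1.8876)
R = 0.1514

0.1514


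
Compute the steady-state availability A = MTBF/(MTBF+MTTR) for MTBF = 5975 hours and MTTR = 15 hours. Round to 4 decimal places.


MTBF = 5975
MTTR = 15
MTBF + MTTR = 5990
A = 5975 / 5990
A = 0.9975

0.9975


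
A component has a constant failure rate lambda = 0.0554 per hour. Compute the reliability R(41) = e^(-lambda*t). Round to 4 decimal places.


lambda = 0.0554
t = 41
lambda * t = 2.2714
R(t) = e^(-2.2714)
R(t) = 0.1032

0.1032


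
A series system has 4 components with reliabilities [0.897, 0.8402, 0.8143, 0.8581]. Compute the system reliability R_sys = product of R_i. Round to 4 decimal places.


Components: [0.897, 0.8402, 0.8143, 0.8581]
After component 1 (R=0.897): product = 0.897
After component 2 (R=0.8402): product = 0.7537
After component 3 (R=0.8143): product = 0.6137
After component 4 (R=0.8581): product = 0.5266
R_sys = 0.5266

0.5266


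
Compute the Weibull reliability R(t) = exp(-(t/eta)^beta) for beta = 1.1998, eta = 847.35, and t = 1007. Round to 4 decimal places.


beta = 1.1998, eta = 847.35, t = 1007
t/eta = 1007 / 847.35 = 1.1884
(t/eta)^beta = 1.1884^1.1998 = 1.2301
R(t) = exp(-1.2301)
R(t) = 0.2923

0.2923


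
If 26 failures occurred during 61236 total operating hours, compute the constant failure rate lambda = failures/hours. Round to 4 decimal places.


failures = 26
total_hours = 61236
lambda = 26 / 61236
lambda = 0.0004

0.0004


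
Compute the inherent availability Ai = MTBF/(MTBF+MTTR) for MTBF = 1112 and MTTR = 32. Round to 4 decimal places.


MTBF = 1112
MTTR = 32
MTBF + MTTR = 1144
Ai = 1112 / 1144
Ai = 0.972

0.972


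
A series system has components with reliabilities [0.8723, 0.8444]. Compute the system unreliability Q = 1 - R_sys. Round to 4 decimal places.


Components: [0.8723, 0.8444]
After component 1: product = 0.8723
After component 2: product = 0.7366
R_sys = 0.7366
Q = 1 - 0.7366 = 0.2634

0.2634


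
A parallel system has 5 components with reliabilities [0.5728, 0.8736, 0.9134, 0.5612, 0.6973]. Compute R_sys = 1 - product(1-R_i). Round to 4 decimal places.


Components: [0.5728, 0.8736, 0.9134, 0.5612, 0.6973]
(1 - 0.5728) = 0.4272, running product = 0.4272
(1 - 0.8736) = 0.1264, running product = 0.054
(1 - 0.9134) = 0.0866, running product = 0.0047
(1 - 0.5612) = 0.4388, running product = 0.0021
(1 - 0.6973) = 0.3027, running product = 0.0006
Product of (1-R_i) = 0.0006
R_sys = 1 - 0.0006 = 0.9994

0.9994


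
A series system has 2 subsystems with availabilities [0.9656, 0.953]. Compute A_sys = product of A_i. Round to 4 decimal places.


Subsystems: [0.9656, 0.953]
After subsystem 1 (A=0.9656): product = 0.9656
After subsystem 2 (A=0.953): product = 0.9202
A_sys = 0.9202

0.9202


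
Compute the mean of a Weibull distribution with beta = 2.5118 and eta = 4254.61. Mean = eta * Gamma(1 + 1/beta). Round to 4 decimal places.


beta = 2.5118, eta = 4254.61
1/beta = 0.3981
1 + 1/beta = 1.3981
Gamma(1.3981) = 0.8874
Mean = 4254.61 * 0.8874
Mean = 3775.4038

3775.4038


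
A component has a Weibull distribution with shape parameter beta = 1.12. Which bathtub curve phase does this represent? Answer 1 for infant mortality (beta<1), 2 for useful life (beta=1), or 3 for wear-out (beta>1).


beta = 1.12
Compare beta to 1:
beta < 1 => infant mortality (phase 1)
beta = 1 => useful life (phase 2)
beta > 1 => wear-out (phase 3)
Since beta = 1.12, this is wear-out (increasing failure rate)
Phase = 3

3


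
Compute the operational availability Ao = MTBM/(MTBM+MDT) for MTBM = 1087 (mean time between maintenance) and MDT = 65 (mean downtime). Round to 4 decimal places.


MTBM = 1087
MDT = 65
MTBM + MDT = 1152
Ao = 1087 / 1152
Ao = 0.9436

0.9436


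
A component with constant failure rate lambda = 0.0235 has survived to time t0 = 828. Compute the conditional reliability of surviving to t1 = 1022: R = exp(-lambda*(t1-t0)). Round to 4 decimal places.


lambda = 0.0235
t0 = 828, t1 = 1022
t1 - t0 = 194
lambda * (t1-t0) = 0.0235 * 194 = 4.559
R = exp(-4.559)
R = 0.0105

0.0105


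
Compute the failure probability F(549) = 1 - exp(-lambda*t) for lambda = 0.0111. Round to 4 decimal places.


lambda = 0.0111, t = 549
lambda * t = 6.0939
exp(-6.0939) = 0.0023
F(t) = 1 - 0.0023
F(t) = 0.9977

0.9977


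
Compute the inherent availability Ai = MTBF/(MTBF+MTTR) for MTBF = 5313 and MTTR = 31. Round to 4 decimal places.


MTBF = 5313
MTTR = 31
MTBF + MTTR = 5344
Ai = 5313 / 5344
Ai = 0.9942

0.9942


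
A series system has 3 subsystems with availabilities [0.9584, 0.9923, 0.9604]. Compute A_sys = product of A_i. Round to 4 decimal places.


Subsystems: [0.9584, 0.9923, 0.9604]
After subsystem 1 (A=0.9584): product = 0.9584
After subsystem 2 (A=0.9923): product = 0.951
After subsystem 3 (A=0.9604): product = 0.9134
A_sys = 0.9134

0.9134


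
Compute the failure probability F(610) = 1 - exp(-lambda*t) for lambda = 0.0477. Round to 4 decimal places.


lambda = 0.0477, t = 610
lambda * t = 29.097
exp(-29.097) = 0.0
F(t) = 1 - 0.0
F(t) = 1.0

1.0


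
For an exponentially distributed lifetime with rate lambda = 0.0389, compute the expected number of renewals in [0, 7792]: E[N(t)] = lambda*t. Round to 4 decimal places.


lambda = 0.0389
t = 7792
E[N(t)] = lambda * t
E[N(t)] = 0.0389 * 7792
E[N(t)] = 303.1088

303.1088


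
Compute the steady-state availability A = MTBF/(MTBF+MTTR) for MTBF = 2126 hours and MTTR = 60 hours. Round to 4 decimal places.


MTBF = 2126
MTTR = 60
MTBF + MTTR = 2186
A = 2126 / 2186
A = 0.9726

0.9726


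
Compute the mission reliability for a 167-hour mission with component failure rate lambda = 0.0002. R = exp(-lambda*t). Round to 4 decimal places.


lambda = 0.0002
mission_time = 167
lambda * t = 0.0002 * 167 = 0.0334
R = exp(-0.0334)
R = 0.9672

0.9672


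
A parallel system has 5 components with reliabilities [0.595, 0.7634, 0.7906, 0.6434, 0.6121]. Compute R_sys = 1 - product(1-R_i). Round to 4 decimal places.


Components: [0.595, 0.7634, 0.7906, 0.6434, 0.6121]
(1 - 0.595) = 0.405, running product = 0.405
(1 - 0.7634) = 0.2366, running product = 0.0958
(1 - 0.7906) = 0.2094, running product = 0.0201
(1 - 0.6434) = 0.3566, running product = 0.0072
(1 - 0.6121) = 0.3879, running product = 0.0028
Product of (1-R_i) = 0.0028
R_sys = 1 - 0.0028 = 0.9972

0.9972


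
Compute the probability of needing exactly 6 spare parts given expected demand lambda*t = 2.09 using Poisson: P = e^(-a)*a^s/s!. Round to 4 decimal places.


a = 2.09, s = 6
e^(-a) = e^(-2.09) = 0.1237
a^s = 2.09^6 = 83.3446
s! = 720
P = 0.1237 * 83.3446 / 720
P = 0.0143

0.0143


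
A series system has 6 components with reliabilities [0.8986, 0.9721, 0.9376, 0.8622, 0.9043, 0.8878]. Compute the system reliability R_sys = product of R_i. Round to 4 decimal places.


Components: [0.8986, 0.9721, 0.9376, 0.8622, 0.9043, 0.8878]
After component 1 (R=0.8986): product = 0.8986
After component 2 (R=0.9721): product = 0.8735
After component 3 (R=0.9376): product = 0.819
After component 4 (R=0.8622): product = 0.7062
After component 5 (R=0.9043): product = 0.6386
After component 6 (R=0.8878): product = 0.5669
R_sys = 0.5669

0.5669


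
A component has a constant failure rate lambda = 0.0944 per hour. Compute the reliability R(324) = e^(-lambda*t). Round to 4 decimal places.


lambda = 0.0944
t = 324
lambda * t = 30.5856
R(t) = e^(-30.5856)
R(t) = 0.0

0.0


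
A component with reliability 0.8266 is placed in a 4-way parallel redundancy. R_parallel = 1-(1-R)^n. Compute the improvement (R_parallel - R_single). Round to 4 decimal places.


R_single = 0.8266, n = 4
1 - R_single = 0.1734
(1 - R_single)^n = 0.1734^4 = 0.0009
R_parallel = 1 - 0.0009 = 0.9991
Improvement = 0.9991 - 0.8266
Improvement = 0.1725

0.1725


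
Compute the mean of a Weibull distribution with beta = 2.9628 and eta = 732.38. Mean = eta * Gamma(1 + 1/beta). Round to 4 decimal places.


beta = 2.9628, eta = 732.38
1/beta = 0.3375
1 + 1/beta = 1.3375
Gamma(1.3375) = 0.8925
Mean = 732.38 * 0.8925
Mean = 653.6453

653.6453


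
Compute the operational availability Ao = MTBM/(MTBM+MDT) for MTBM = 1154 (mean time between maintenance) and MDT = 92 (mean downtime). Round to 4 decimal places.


MTBM = 1154
MDT = 92
MTBM + MDT = 1246
Ao = 1154 / 1246
Ao = 0.9262

0.9262


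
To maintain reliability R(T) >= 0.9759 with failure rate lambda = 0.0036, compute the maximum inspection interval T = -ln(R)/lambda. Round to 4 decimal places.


R_target = 0.9759
lambda = 0.0036
-ln(0.9759) = 0.0244
T = 0.0244 / 0.0036
T = 6.7764

6.7764


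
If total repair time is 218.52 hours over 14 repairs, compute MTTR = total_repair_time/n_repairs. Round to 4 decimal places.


total_repair_time = 218.52
n_repairs = 14
MTTR = 218.52 / 14
MTTR = 15.6086

15.6086


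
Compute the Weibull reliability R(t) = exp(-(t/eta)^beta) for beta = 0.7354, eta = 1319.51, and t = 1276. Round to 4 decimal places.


beta = 0.7354, eta = 1319.51, t = 1276
t/eta = 1276 / 1319.51 = 0.967
(t/eta)^beta = 0.967^0.7354 = 0.9756
R(t) = exp(-0.9756)
R(t) = 0.3769

0.3769


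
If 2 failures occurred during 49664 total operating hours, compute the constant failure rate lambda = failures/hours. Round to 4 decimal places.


failures = 2
total_hours = 49664
lambda = 2 / 49664
lambda = 0.0

0.0


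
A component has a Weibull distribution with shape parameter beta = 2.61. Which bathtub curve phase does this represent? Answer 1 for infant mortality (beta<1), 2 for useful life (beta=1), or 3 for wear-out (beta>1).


beta = 2.61
Compare beta to 1:
beta < 1 => infant mortality (phase 1)
beta = 1 => useful life (phase 2)
beta > 1 => wear-out (phase 3)
Since beta = 2.61, this is wear-out (increasing failure rate)
Phase = 3

3


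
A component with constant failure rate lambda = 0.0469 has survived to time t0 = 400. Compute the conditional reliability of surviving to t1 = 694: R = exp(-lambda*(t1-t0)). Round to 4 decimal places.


lambda = 0.0469
t0 = 400, t1 = 694
t1 - t0 = 294
lambda * (t1-t0) = 0.0469 * 294 = 13.7886
R = exp(-13.7886)
R = 0.0

0.0


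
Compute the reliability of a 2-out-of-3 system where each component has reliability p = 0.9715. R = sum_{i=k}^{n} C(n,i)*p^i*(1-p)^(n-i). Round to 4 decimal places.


k = 2, n = 3, p = 0.9715
i=2: C(3,2)=3 * 0.9715^2 * 0.0285^1 = 0.0807
i=3: C(3,3)=1 * 0.9715^3 * 0.0285^0 = 0.9169
R = sum of terms = 0.9976

0.9976


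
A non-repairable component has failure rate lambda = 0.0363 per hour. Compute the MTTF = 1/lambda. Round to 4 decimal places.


lambda = 0.0363
MTTF = 1 / 0.0363
MTTF = 27.5482

27.5482


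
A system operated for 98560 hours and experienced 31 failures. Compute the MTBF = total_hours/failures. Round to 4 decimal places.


total_hours = 98560
failures = 31
MTBF = 98560 / 31
MTBF = 3179.3548

3179.3548


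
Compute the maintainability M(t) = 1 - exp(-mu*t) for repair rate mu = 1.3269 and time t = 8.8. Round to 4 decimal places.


mu = 1.3269, t = 8.8
mu * t = 1.3269 * 8.8 = 11.6767
exp(-11.6767) = 0.0
M(t) = 1 - 0.0
M(t) = 1.0

1.0


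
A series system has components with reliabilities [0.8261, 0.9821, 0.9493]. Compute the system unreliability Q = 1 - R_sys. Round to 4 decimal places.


Components: [0.8261, 0.9821, 0.9493]
After component 1: product = 0.8261
After component 2: product = 0.8113
After component 3: product = 0.7702
R_sys = 0.7702
Q = 1 - 0.7702 = 0.2298

0.2298


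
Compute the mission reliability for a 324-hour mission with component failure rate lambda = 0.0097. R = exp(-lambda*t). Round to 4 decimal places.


lambda = 0.0097
mission_time = 324
lambda * t = 0.0097 * 324 = 3.1428
R = exp(-3.1428)
R = 0.0432

0.0432


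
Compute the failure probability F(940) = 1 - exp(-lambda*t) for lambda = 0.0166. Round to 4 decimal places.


lambda = 0.0166, t = 940
lambda * t = 15.604
exp(-15.604) = 0.0
F(t) = 1 - 0.0
F(t) = 1.0

1.0


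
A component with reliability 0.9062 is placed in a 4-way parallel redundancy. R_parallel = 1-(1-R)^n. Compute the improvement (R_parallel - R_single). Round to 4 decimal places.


R_single = 0.9062, n = 4
1 - R_single = 0.0938
(1 - R_single)^n = 0.0938^4 = 0.0001
R_parallel = 1 - 0.0001 = 0.9999
Improvement = 0.9999 - 0.9062
Improvement = 0.0937

0.0937


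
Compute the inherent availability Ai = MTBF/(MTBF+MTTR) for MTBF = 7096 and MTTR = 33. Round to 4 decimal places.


MTBF = 7096
MTTR = 33
MTBF + MTTR = 7129
Ai = 7096 / 7129
Ai = 0.9954

0.9954


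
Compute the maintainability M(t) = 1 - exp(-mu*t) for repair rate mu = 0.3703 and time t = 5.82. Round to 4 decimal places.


mu = 0.3703, t = 5.82
mu * t = 0.3703 * 5.82 = 2.1551
exp(-2.1551) = 0.1159
M(t) = 1 - 0.1159
M(t) = 0.8841

0.8841


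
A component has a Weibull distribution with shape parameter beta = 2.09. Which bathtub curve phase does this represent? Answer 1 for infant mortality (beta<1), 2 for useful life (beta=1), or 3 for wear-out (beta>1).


beta = 2.09
Compare beta to 1:
beta < 1 => infant mortality (phase 1)
beta = 1 => useful life (phase 2)
beta > 1 => wear-out (phase 3)
Since beta = 2.09, this is wear-out (increasing failure rate)
Phase = 3

3


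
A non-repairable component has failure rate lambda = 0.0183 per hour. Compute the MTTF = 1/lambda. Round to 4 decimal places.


lambda = 0.0183
MTTF = 1 / 0.0183
MTTF = 54.6448

54.6448


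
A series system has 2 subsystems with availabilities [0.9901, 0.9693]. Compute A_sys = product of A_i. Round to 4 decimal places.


Subsystems: [0.9901, 0.9693]
After subsystem 1 (A=0.9901): product = 0.9901
After subsystem 2 (A=0.9693): product = 0.9597
A_sys = 0.9597

0.9597


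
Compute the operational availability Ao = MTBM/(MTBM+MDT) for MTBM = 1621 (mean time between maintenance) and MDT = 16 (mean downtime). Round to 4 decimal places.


MTBM = 1621
MDT = 16
MTBM + MDT = 1637
Ao = 1621 / 1637
Ao = 0.9902

0.9902


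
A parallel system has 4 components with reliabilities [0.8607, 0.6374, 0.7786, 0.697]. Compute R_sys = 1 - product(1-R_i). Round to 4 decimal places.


Components: [0.8607, 0.6374, 0.7786, 0.697]
(1 - 0.8607) = 0.1393, running product = 0.1393
(1 - 0.6374) = 0.3626, running product = 0.0505
(1 - 0.7786) = 0.2214, running product = 0.0112
(1 - 0.697) = 0.303, running product = 0.0034
Product of (1-R_i) = 0.0034
R_sys = 1 - 0.0034 = 0.9966

0.9966


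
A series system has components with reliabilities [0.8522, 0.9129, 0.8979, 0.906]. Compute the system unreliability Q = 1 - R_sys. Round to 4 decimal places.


Components: [0.8522, 0.9129, 0.8979, 0.906]
After component 1: product = 0.8522
After component 2: product = 0.778
After component 3: product = 0.6985
After component 4: product = 0.6329
R_sys = 0.6329
Q = 1 - 0.6329 = 0.3671

0.3671


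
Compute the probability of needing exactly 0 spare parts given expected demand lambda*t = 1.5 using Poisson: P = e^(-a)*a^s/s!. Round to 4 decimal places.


a = 1.5, s = 0
e^(-a) = e^(-1.5) = 0.2231
a^s = 1.5^0 = 1.0
s! = 1
P = 0.2231 * 1.0 / 1
P = 0.2231

0.2231


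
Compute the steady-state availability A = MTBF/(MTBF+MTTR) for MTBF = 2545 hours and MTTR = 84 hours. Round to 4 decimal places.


MTBF = 2545
MTTR = 84
MTBF + MTTR = 2629
A = 2545 / 2629
A = 0.968

0.968


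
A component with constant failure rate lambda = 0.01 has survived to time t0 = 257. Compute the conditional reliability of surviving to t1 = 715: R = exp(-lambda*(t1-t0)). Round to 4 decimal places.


lambda = 0.01
t0 = 257, t1 = 715
t1 - t0 = 458
lambda * (t1-t0) = 0.01 * 458 = 4.58
R = exp(-4.58)
R = 0.0103

0.0103


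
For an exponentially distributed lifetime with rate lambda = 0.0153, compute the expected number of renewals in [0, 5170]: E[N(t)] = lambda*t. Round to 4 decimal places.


lambda = 0.0153
t = 5170
E[N(t)] = lambda * t
E[N(t)] = 0.0153 * 5170
E[N(t)] = 79.101

79.101
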